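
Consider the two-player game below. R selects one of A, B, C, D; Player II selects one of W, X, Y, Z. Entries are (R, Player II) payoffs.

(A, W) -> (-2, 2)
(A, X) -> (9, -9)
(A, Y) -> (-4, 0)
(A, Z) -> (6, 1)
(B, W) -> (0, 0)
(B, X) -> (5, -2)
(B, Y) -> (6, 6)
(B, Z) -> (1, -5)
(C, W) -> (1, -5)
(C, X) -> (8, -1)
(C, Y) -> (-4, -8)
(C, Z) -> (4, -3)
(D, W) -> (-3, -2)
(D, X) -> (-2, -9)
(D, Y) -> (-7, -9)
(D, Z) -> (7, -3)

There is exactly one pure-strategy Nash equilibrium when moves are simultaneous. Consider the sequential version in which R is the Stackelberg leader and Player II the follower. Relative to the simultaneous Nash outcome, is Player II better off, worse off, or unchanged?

Work backward from Player II's decision.
- A: BR = W, leader payoff -2.
- B: BR = Y, leader payoff 6.
- C: BR = X, leader payoff 8.
- D: BR = W, leader payoff -3.
Maximizing over -2, 6, 8, -3, R chooses C. Subgame-perfect outcome: (C, X) with payoffs (8, -1).
Under simultaneous play:
R's best replies: W→C; X→A; Y→B; Z→D.
Player II's best replies: A→W; B→Y; C→X; D→W.
The unique mutual best reply is (B, Y), giving (6, 6).
Player II earns -1 sequentially versus 6 at the Nash outcome: worse off.

worse off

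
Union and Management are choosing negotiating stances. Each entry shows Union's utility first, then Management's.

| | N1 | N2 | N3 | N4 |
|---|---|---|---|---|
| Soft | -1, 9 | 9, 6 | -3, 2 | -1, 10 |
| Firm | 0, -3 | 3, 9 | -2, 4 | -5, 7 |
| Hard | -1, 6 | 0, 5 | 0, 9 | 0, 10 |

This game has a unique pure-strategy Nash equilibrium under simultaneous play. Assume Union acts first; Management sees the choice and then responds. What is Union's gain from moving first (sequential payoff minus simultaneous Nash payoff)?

3

Solve by backward induction (Union leads).
- Soft: Management compares 9, 6, 2, 10 and picks N4; Union would get -1.
- Firm: Management compares -3, 9, 4, 7 and picks N2; Union would get 3.
- Hard: Management compares 6, 5, 9, 10 and picks N4; Union would get 0.
Among -1, 3, 0, the best is 3 at Firm. Subgame-perfect outcome: (Firm, N2) with payoffs (3, 9).
Now find the simultaneous Nash equilibrium.
Union's best replies: N1→Firm; N2→Soft; N3→Hard; N4→Hard.
Management's best replies: Soft→N4; Firm→N2; Hard→N4.
Only (Hard, N4) has each player best-responding; Nash payoffs (0, 10).
Union's commitment gain: 3 − 0 = 3.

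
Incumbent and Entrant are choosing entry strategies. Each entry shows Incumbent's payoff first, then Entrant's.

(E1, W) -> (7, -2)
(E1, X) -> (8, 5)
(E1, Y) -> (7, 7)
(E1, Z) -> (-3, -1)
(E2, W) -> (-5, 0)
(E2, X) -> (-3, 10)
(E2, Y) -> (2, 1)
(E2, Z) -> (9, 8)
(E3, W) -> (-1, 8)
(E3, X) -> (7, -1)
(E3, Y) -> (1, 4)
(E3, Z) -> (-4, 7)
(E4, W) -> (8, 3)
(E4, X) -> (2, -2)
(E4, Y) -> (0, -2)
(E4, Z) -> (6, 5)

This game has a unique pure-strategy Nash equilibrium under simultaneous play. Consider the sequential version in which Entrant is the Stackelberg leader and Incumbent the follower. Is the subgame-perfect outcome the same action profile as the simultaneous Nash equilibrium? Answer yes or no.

no

Work backward from Incumbent's decision.
- W: BR = E4, leader payoff 3.
- X: BR = E1, leader payoff 5.
- Y: BR = E1, leader payoff 7.
- Z: BR = E2, leader payoff 8.
Among 3, 5, 7, 8, the best is 8 at Z. Subgame-perfect outcome: (E2, Z) with payoffs (9, 8).
Now find the simultaneous Nash equilibrium.
Incumbent's best replies: W→E4; X→E1; Y→E1; Z→E2.
Entrant's best replies: E1→Y; E2→X; E3→W; E4→Z.
Only (E1, Y) has each player best-responding; Nash payoffs (7, 7).
Sequential outcome (E2, Z) differs from the Nash profile (E1, Y).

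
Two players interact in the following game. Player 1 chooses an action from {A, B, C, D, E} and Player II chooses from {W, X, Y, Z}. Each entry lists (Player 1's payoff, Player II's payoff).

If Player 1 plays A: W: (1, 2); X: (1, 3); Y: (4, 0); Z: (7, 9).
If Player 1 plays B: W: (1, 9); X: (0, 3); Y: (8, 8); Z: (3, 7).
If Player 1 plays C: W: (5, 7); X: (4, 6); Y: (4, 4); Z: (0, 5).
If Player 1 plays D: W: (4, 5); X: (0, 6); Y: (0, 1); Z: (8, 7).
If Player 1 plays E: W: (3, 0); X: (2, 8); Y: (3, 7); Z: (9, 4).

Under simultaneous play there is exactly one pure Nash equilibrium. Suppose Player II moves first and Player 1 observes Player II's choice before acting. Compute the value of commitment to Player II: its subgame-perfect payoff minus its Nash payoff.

Player 1 best-responds to each possible Player II move:
- W → Player 1 plays C (best of 1, 1, 5, 4, 3); Player II gets 7.
- X → Player 1 plays C (best of 1, 0, 4, 0, 2); Player II gets 6.
- Y → Player 1 plays B (best of 4, 8, 4, 0, 3); Player II gets 8.
- Z → Player 1 plays E (best of 7, 3, 0, 8, 9); Player II gets 4.
Maximizing over 7, 6, 8, 4, Player II chooses Y. Subgame-perfect outcome: (B, Y) with payoffs (8, 8).
For the simultaneous game, intersect best replies.
Player 1's best replies: W→C; X→C; Y→B; Z→E.
Player II's best replies: A→Z; B→W; C→W; D→Z; E→X.
Only (C, W) has each player best-responding; Nash payoffs (5, 7).
Player II's commitment gain: 8 − 7 = 1.

1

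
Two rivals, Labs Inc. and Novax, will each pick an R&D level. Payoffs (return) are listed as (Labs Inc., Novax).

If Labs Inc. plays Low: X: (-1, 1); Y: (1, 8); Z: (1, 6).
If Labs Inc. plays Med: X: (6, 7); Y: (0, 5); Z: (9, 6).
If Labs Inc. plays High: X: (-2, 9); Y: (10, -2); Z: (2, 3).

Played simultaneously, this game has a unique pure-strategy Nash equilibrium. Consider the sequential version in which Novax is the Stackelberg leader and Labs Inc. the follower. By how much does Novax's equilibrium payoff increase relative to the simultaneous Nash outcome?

Solve by backward induction (Novax leads).
- X: BR = Med, leader payoff 7.
- Y: BR = High, leader payoff -2.
- Z: BR = Med, leader payoff 6.
Novax's induced payoffs are 7, -2, 6, so Novax commits to X. Subgame-perfect outcome: (Med, X) with payoffs (6, 7).
Under simultaneous play:
Labs Inc.'s best replies: X→Med; Y→High; Z→Med.
Novax's best replies: Low→Y; Med→X; High→X.
The unique mutual best reply is (Med, X), giving (6, 7).
Novax's commitment gain: 7 − 7 = 0.

0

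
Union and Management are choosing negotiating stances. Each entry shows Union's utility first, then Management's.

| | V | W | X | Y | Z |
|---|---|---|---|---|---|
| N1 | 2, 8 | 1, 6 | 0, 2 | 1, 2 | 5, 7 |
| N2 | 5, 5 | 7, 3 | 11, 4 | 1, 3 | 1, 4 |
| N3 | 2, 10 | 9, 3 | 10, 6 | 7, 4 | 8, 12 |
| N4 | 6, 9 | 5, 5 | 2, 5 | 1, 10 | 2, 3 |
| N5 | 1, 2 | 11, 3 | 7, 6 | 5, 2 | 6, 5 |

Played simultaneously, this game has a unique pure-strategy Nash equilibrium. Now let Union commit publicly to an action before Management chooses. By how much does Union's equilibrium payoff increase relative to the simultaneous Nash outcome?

0

Management best-responds to each possible Union move:
- N1: Management compares 8, 6, 2, 2, 7 and picks V; Union would get 2.
- N2: Management compares 5, 3, 4, 3, 4 and picks V; Union would get 5.
- N3: Management compares 10, 3, 6, 4, 12 and picks Z; Union would get 8.
- N4: Management compares 9, 5, 5, 10, 3 and picks Y; Union would get 1.
- N5: Management compares 2, 3, 6, 2, 5 and picks X; Union would get 7.
Among 2, 5, 8, 1, 7, the best is 8 at N3. Subgame-perfect outcome: (N3, Z) with payoffs (8, 12).
Now find the simultaneous Nash equilibrium.
Union's best replies: V→N4; W→N5; X→N2; Y→N3; Z→N3.
Management's best replies: N1→V; N2→V; N3→Z; N4→Y; N5→X.
Only (N3, Z) has each player best-responding; Nash payoffs (8, 12).
Union's commitment gain: 8 − 8 = 0.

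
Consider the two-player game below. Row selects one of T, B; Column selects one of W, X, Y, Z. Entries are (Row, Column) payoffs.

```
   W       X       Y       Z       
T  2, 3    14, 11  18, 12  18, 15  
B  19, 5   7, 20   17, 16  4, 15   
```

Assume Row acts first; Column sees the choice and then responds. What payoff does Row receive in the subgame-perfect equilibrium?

18

Solve by backward induction (Row leads).
- T: BR = Z, leader payoff 18.
- B: BR = X, leader payoff 7.
Row's induced payoffs are 18, 7, so Row commits to T. Subgame-perfect outcome: (T, Z) with payoffs (18, 15).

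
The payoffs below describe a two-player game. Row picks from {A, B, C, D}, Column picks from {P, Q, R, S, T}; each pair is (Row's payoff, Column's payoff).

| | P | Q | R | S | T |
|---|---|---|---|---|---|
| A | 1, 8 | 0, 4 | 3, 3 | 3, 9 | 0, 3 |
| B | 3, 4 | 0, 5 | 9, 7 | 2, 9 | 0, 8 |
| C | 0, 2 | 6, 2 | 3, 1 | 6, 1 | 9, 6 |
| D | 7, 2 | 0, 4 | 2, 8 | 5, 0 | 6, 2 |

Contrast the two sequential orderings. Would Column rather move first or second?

If Row leads: Column's best replies are A→S, B→S, C→T, D→R; Row's induced payoffs 3, 2, 9, 2; outcome (C, T), payoffs (9, 6).
If Column leads: Row's best replies are P→D, Q→C, R→B, S→C, T→C; Column's induced payoffs 2, 2, 7, 1, 6; outcome (B, R), payoffs (9, 7).
Column gets 7 moving first and 6 moving second, so Column prefers to move first.

first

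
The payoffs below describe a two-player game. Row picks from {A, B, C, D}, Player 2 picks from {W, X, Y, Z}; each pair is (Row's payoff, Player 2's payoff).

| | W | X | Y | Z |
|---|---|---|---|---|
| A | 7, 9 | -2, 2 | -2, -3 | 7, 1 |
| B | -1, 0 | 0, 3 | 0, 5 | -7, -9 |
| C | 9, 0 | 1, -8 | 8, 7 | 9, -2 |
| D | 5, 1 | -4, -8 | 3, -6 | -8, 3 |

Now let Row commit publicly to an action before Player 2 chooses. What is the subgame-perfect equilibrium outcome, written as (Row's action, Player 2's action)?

Work backward from Player 2's decision.
- A: BR = W, leader payoff 7.
- B: BR = Y, leader payoff 0.
- C: BR = Y, leader payoff 8.
- D: BR = Z, leader payoff -8.
Row's induced payoffs are 7, 0, 8, -8, so Row commits to C. Subgame-perfect outcome: (C, Y) with payoffs (8, 7).

(C, Y)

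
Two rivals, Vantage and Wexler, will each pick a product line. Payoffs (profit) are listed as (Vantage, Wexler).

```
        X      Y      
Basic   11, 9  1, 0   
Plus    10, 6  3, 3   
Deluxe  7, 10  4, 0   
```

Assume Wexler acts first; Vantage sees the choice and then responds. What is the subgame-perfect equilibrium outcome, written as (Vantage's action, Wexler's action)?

Work backward from Vantage's decision.
- X → Vantage plays Basic (best of 11, 10, 7); Wexler gets 9.
- Y → Vantage plays Deluxe (best of 1, 3, 4); Wexler gets 0.
Wexler's induced payoffs are 9, 0, so Wexler commits to X. Subgame-perfect outcome: (Basic, X) with payoffs (11, 9).

(Basic, X)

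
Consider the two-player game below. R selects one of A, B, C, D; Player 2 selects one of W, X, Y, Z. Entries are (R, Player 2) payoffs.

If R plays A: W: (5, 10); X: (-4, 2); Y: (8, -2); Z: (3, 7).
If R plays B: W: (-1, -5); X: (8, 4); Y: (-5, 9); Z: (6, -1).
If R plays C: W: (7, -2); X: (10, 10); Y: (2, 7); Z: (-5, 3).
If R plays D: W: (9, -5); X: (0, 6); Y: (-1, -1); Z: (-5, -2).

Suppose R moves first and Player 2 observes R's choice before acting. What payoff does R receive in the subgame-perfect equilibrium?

10

Work backward from Player 2's decision.
- A: BR = W, leader payoff 5.
- B: BR = Y, leader payoff -5.
- C: BR = X, leader payoff 10.
- D: BR = X, leader payoff 0.
Maximizing over 5, -5, 10, 0, R chooses C. Subgame-perfect outcome: (C, X) with payoffs (10, 10).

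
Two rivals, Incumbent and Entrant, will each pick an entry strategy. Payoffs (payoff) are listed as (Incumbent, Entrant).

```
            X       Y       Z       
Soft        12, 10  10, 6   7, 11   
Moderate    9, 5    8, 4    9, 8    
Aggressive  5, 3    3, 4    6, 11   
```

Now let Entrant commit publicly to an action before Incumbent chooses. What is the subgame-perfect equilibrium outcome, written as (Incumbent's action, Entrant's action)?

Incumbent best-responds to each possible Entrant move:
- X: BR = Soft, leader payoff 10.
- Y: BR = Soft, leader payoff 6.
- Z: BR = Moderate, leader payoff 8.
Maximizing over 10, 6, 8, Entrant chooses X. Subgame-perfect outcome: (Soft, X) with payoffs (12, 10).

(Soft, X)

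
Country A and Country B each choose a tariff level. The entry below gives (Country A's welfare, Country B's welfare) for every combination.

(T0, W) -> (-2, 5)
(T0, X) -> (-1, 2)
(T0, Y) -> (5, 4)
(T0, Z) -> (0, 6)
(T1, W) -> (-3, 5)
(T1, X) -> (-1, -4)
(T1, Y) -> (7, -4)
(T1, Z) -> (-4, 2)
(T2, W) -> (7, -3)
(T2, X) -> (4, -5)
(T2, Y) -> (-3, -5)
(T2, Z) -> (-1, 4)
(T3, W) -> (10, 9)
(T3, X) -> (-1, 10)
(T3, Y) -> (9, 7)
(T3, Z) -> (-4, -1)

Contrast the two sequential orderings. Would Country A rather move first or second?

second

If Country A leads: Country B's best replies are T0→Z, T1→W, T2→Z, T3→X; Country A's induced payoffs 0, -3, -1, -1; outcome (T0, Z), payoffs (0, 6).
If Country B leads: Country A's best replies are W→T3, X→T2, Y→T3, Z→T0; Country B's induced payoffs 9, -5, 7, 6; outcome (T3, W), payoffs (10, 9).
Country A gets 0 moving first and 10 moving second, so Country A prefers to move second.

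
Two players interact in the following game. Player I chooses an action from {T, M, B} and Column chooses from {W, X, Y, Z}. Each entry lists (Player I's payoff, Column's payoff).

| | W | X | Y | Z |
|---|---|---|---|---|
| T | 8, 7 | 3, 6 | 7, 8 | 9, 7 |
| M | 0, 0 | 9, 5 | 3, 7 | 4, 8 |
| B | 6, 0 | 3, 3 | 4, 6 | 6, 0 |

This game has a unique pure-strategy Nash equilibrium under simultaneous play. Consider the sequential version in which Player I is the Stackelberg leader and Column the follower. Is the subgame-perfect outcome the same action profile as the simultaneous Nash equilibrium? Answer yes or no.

Solve by backward induction (Player I leads).
- T: BR = Y, leader payoff 7.
- M: BR = Z, leader payoff 4.
- B: BR = Y, leader payoff 4.
Among 7, 4, 4, the best is 7 at T. Subgame-perfect outcome: (T, Y) with payoffs (7, 8).
Now find the simultaneous Nash equilibrium.
Player I's best replies: W→T; X→M; Y→T; Z→T.
Column's best replies: T→Y; M→Z; B→Y.
The unique mutual best reply is (T, Y), giving (7, 8).
Sequential outcome (T, Y) coincides with the Nash profile (T, Y).

yes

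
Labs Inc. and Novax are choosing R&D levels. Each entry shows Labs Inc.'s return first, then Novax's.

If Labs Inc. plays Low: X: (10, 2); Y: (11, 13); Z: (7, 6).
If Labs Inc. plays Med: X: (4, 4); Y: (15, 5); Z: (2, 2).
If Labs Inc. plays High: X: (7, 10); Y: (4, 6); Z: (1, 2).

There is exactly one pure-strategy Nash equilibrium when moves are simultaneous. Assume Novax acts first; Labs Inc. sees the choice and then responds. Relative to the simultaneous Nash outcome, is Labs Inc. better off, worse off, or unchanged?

worse off

Labs Inc. best-responds to each possible Novax move:
- X: BR = Low, leader payoff 2.
- Y: BR = Med, leader payoff 5.
- Z: BR = Low, leader payoff 6.
Maximizing over 2, 5, 6, Novax chooses Z. Subgame-perfect outcome: (Low, Z) with payoffs (7, 6).
Under simultaneous play:
Labs Inc.'s best replies: X→Low; Y→Med; Z→Low.
Novax's best replies: Low→Y; Med→Y; High→X.
The unique mutual best reply is (Med, Y), giving (15, 5).
Labs Inc. earns 7 sequentially versus 15 at the Nash outcome: worse off.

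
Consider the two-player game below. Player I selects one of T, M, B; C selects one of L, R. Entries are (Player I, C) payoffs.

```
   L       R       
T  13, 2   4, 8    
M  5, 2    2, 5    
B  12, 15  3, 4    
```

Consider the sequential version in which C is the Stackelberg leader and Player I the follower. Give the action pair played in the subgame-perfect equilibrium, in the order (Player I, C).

(T, R)

Solve by backward induction (C leads).
- L → Player I plays T (best of 13, 5, 12); C gets 2.
- R → Player I plays T (best of 4, 2, 3); C gets 8.
Among 2, 8, the best is 8 at R. Subgame-perfect outcome: (T, R) with payoffs (4, 8).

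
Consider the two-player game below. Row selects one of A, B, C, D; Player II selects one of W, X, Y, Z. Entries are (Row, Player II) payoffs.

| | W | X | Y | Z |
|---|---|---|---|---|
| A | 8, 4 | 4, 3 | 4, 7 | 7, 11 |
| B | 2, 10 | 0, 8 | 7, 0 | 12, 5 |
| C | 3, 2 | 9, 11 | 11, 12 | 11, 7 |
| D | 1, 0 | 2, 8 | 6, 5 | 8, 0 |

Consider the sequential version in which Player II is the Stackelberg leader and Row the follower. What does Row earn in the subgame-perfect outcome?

Row best-responds to each possible Player II move:
- W → Row plays A (best of 8, 2, 3, 1); Player II gets 4.
- X → Row plays C (best of 4, 0, 9, 2); Player II gets 11.
- Y → Row plays C (best of 4, 7, 11, 6); Player II gets 12.
- Z → Row plays B (best of 7, 12, 11, 8); Player II gets 5.
Player II's induced payoffs are 4, 11, 12, 5, so Player II commits to Y. Subgame-perfect outcome: (C, Y) with payoffs (11, 12).

11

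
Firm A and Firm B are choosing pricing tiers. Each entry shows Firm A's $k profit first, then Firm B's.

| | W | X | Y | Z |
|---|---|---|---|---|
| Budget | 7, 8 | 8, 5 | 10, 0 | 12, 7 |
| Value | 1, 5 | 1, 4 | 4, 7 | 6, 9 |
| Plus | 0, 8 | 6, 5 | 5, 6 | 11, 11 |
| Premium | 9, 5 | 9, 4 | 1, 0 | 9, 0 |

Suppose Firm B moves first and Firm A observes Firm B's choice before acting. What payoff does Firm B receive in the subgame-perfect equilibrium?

Backward induction with Firm B moving first.
- W: Firm A compares 7, 1, 0, 9 and picks Premium; Firm B would get 5.
- X: Firm A compares 8, 1, 6, 9 and picks Premium; Firm B would get 4.
- Y: Firm A compares 10, 4, 5, 1 and picks Budget; Firm B would get 0.
- Z: Firm A compares 12, 6, 11, 9 and picks Budget; Firm B would get 7.
Maximizing over 5, 4, 0, 7, Firm B chooses Z. Subgame-perfect outcome: (Budget, Z) with payoffs (12, 7).

7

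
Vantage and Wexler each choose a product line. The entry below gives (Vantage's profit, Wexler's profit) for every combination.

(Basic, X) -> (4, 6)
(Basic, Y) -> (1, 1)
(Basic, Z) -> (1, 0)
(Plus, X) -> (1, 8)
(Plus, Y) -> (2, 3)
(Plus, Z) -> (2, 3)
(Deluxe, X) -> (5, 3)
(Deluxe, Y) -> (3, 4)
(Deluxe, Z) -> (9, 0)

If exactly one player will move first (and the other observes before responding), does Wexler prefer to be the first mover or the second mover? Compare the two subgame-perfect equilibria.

If Vantage leads: Wexler's best replies are Basic→X, Plus→X, Deluxe→Y; Vantage's induced payoffs 4, 1, 3; outcome (Basic, X), payoffs (4, 6).
If Wexler leads: Vantage's best replies are X→Deluxe, Y→Deluxe, Z→Deluxe; Wexler's induced payoffs 3, 4, 0; outcome (Deluxe, Y), payoffs (3, 4).
Wexler gets 4 moving first and 6 moving second, so Wexler prefers to move second.

second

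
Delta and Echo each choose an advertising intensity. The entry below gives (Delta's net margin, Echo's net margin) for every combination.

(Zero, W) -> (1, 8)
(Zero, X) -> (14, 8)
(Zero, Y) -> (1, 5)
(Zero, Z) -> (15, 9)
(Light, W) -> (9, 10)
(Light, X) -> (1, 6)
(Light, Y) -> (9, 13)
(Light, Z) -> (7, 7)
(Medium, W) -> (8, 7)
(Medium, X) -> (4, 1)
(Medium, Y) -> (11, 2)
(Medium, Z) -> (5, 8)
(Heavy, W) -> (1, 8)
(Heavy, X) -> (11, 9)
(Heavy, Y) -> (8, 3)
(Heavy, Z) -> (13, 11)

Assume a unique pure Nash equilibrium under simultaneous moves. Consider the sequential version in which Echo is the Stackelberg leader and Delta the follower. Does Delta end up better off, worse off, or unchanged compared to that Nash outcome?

worse off

Work backward from Delta's decision.
- W: BR = Light, leader payoff 10.
- X: BR = Zero, leader payoff 8.
- Y: BR = Medium, leader payoff 2.
- Z: BR = Zero, leader payoff 9.
Maximizing over 10, 8, 2, 9, Echo chooses W. Subgame-perfect outcome: (Light, W) with payoffs (9, 10).
For the simultaneous game, intersect best replies.
Delta's best replies: W→Light; X→Zero; Y→Medium; Z→Zero.
Echo's best replies: Zero→Z; Light→Y; Medium→Z; Heavy→Z.
The unique mutual best reply is (Zero, Z), giving (15, 9).
Delta earns 9 sequentially versus 15 at the Nash outcome: worse off.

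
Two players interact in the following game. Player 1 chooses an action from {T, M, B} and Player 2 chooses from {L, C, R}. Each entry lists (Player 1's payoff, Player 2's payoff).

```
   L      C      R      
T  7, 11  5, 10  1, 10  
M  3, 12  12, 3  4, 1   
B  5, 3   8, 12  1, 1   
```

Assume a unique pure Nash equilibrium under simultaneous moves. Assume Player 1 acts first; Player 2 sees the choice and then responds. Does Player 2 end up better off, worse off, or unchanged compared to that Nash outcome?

better off

Solve by backward induction (Player 1 leads).
- T: BR = L, leader payoff 7.
- M: BR = L, leader payoff 3.
- B: BR = C, leader payoff 8.
Maximizing over 7, 3, 8, Player 1 chooses B. Subgame-perfect outcome: (B, C) with payoffs (8, 12).
For the simultaneous game, intersect best replies.
Player 1's best replies: L→T; C→M; R→M.
Player 2's best replies: T→L; M→L; B→C.
Only (T, L) has each player best-responding; Nash payoffs (7, 11).
Player 2 earns 12 sequentially versus 11 at the Nash outcome: better off.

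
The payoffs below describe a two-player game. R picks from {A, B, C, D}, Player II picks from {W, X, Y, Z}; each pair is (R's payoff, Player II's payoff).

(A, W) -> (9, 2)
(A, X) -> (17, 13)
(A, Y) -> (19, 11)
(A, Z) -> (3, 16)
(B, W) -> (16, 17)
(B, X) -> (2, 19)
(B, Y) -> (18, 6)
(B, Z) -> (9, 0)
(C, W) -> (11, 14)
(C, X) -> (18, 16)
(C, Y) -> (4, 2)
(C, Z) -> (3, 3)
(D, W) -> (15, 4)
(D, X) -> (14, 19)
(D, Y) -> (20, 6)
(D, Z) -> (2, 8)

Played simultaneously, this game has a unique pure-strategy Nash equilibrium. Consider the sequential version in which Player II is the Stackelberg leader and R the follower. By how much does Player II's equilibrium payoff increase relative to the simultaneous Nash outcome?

Work backward from R's decision.
- W: BR = B, leader payoff 17.
- X: BR = C, leader payoff 16.
- Y: BR = D, leader payoff 6.
- Z: BR = B, leader payoff 0.
Maximizing over 17, 16, 6, 0, Player II chooses W. Subgame-perfect outcome: (B, W) with payoffs (16, 17).
For the simultaneous game, intersect best replies.
R's best replies: W→B; X→C; Y→D; Z→B.
Player II's best replies: A→Z; B→X; C→X; D→X.
The unique mutual best reply is (C, X), giving (18, 16).
Player II's commitment gain: 17 − 16 = 1.

1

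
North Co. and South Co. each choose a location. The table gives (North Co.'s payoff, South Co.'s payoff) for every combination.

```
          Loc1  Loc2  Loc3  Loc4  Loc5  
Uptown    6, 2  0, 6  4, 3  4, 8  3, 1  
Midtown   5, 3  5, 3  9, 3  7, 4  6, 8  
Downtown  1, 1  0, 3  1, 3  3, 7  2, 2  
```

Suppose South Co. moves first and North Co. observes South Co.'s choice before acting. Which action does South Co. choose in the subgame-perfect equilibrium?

Loc5

North Co. best-responds to each possible South Co. move:
- Loc1: BR = Uptown, leader payoff 2.
- Loc2: BR = Midtown, leader payoff 3.
- Loc3: BR = Midtown, leader payoff 3.
- Loc4: BR = Midtown, leader payoff 4.
- Loc5: BR = Midtown, leader payoff 8.
Among 2, 3, 3, 4, 8, the best is 8 at Loc5. Subgame-perfect outcome: (Midtown, Loc5) with payoffs (6, 8).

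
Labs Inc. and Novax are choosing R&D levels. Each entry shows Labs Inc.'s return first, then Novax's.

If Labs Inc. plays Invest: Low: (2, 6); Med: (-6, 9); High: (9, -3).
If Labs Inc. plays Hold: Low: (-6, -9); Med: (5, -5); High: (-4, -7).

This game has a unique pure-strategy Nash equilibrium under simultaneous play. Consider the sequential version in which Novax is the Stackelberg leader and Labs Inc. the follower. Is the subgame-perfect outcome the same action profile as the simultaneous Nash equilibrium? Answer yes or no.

Backward induction with Novax moving first.
- Low → Labs Inc. plays Invest (best of 2, -6); Novax gets 6.
- Med → Labs Inc. plays Hold (best of -6, 5); Novax gets -5.
- High → Labs Inc. plays Invest (best of 9, -4); Novax gets -3.
Novax's induced payoffs are 6, -5, -3, so Novax commits to Low. Subgame-perfect outcome: (Invest, Low) with payoffs (2, 6).
Under simultaneous play:
Labs Inc.'s best replies: Low→Invest; Med→Hold; High→Invest.
Novax's best replies: Invest→Med; Hold→Med.
The unique mutual best reply is (Hold, Med), giving (5, -5).
Sequential outcome (Invest, Low) differs from the Nash profile (Hold, Med).

no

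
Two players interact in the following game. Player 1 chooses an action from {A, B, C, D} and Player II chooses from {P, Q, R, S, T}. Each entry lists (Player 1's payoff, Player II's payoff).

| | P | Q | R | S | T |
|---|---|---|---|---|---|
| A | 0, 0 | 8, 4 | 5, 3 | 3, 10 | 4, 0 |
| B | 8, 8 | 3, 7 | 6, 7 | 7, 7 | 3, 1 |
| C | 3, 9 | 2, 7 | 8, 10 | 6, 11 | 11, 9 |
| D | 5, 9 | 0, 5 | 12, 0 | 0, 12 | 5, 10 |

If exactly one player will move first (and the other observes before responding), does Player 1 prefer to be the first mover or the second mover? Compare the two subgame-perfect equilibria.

If Player 1 leads: Player II's best replies are A→S, B→P, C→S, D→S; Player 1's induced payoffs 3, 8, 6, 0; outcome (B, P), payoffs (8, 8).
If Player II leads: Player 1's best replies are P→B, Q→A, R→D, S→B, T→C; Player II's induced payoffs 8, 4, 0, 7, 9; outcome (C, T), payoffs (11, 9).
Player 1 gets 8 moving first and 11 moving second, so Player 1 prefers to move second.

second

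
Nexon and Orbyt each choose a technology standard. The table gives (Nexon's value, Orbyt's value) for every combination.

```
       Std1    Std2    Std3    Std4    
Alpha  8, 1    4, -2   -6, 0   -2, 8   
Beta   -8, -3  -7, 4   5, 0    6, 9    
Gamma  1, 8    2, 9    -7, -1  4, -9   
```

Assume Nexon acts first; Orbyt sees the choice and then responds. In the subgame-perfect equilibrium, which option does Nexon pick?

Orbyt best-responds to each possible Nexon move:
- Alpha → Orbyt plays Std4 (best of 1, -2, 0, 8); Nexon gets -2.
- Beta → Orbyt plays Std4 (best of -3, 4, 0, 9); Nexon gets 6.
- Gamma → Orbyt plays Std2 (best of 8, 9, -1, -9); Nexon gets 2.
Maximizing over -2, 6, 2, Nexon chooses Beta. Subgame-perfect outcome: (Beta, Std4) with payoffs (6, 9).

Beta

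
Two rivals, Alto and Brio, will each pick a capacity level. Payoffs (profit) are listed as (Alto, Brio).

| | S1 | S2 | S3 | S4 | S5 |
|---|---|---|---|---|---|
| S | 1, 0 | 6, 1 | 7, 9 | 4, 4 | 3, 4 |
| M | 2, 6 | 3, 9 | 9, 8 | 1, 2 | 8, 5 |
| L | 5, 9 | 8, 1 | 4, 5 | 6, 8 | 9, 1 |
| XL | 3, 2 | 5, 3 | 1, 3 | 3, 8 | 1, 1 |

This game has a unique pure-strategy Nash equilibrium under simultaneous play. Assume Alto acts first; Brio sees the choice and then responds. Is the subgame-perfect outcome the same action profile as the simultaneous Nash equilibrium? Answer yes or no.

Brio best-responds to each possible Alto move:
- S → Brio plays S3 (best of 0, 1, 9, 4, 4); Alto gets 7.
- M → Brio plays S2 (best of 6, 9, 8, 2, 5); Alto gets 3.
- L → Brio plays S1 (best of 9, 1, 5, 8, 1); Alto gets 5.
- XL → Brio plays S4 (best of 2, 3, 3, 8, 1); Alto gets 3.
Among 7, 3, 5, 3, the best is 7 at S. Subgame-perfect outcome: (S, S3) with payoffs (7, 9).
For the simultaneous game, intersect best replies.
Alto's best replies: S1→L; S2→L; S3→M; S4→L; S5→L.
Brio's best replies: S→S3; M→S2; L→S1; XL→S4.
The unique mutual best reply is (L, S1), giving (5, 9).
Sequential outcome (S, S3) differs from the Nash profile (L, S1).

no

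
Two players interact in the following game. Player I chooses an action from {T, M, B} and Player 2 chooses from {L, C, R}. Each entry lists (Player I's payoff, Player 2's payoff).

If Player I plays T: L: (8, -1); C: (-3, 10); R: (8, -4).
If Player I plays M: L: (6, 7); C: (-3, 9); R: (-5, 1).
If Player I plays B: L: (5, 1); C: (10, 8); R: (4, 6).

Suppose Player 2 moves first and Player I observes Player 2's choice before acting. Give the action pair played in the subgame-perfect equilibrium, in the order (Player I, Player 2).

(B, C)

Solve by backward induction (Player 2 leads).
- L → Player I plays T (best of 8, 6, 5); Player 2 gets -1.
- C → Player I plays B (best of -3, -3, 10); Player 2 gets 8.
- R → Player I plays T (best of 8, -5, 4); Player 2 gets -4.
Maximizing over -1, 8, -4, Player 2 chooses C. Subgame-perfect outcome: (B, C) with payoffs (10, 8).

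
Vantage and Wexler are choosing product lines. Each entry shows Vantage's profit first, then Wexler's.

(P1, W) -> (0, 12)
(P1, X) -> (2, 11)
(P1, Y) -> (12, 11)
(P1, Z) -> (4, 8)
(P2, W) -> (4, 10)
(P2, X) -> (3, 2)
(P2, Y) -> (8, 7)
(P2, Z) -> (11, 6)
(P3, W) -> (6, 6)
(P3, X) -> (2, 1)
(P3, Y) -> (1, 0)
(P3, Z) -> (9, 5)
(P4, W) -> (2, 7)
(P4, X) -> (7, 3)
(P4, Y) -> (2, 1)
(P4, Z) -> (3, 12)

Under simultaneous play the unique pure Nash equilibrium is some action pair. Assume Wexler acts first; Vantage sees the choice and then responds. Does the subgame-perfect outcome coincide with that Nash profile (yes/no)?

no

Work backward from Vantage's decision.
- W: BR = P3, leader payoff 6.
- X: BR = P4, leader payoff 3.
- Y: BR = P1, leader payoff 11.
- Z: BR = P2, leader payoff 6.
Maximizing over 6, 3, 11, 6, Wexler chooses Y. Subgame-perfect outcome: (P1, Y) with payoffs (12, 11).
Now find the simultaneous Nash equilibrium.
Vantage's best replies: W→P3; X→P4; Y→P1; Z→P2.
Wexler's best replies: P1→W; P2→W; P3→W; P4→Z.
The unique mutual best reply is (P3, W), giving (6, 6).
Sequential outcome (P1, Y) differs from the Nash profile (P3, W).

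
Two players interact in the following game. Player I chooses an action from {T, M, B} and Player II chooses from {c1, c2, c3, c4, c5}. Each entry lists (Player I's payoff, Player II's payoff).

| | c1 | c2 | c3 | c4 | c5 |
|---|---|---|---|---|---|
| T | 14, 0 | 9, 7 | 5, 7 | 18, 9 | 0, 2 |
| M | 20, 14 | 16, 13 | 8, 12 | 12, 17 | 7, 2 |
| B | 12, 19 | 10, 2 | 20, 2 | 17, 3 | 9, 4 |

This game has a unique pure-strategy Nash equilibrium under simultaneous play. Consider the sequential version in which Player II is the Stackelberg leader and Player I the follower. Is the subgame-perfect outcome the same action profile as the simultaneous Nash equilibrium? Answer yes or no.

Work backward from Player I's decision.
- c1 → Player I plays M (best of 14, 20, 12); Player II gets 14.
- c2 → Player I plays M (best of 9, 16, 10); Player II gets 13.
- c3 → Player I plays B (best of 5, 8, 20); Player II gets 2.
- c4 → Player I plays T (best of 18, 12, 17); Player II gets 9.
- c5 → Player I plays B (best of 0, 7, 9); Player II gets 4.
Among 14, 13, 2, 9, 4, the best is 14 at c1. Subgame-perfect outcome: (M, c1) with payoffs (20, 14).
Now find the simultaneous Nash equilibrium.
Player I's best replies: c1→M; c2→M; c3→B; c4→T; c5→B.
Player II's best replies: T→c4; M→c4; B→c1.
Only (T, c4) has each player best-responding; Nash payoffs (18, 9).
Sequential outcome (M, c1) differs from the Nash profile (T, c4).

no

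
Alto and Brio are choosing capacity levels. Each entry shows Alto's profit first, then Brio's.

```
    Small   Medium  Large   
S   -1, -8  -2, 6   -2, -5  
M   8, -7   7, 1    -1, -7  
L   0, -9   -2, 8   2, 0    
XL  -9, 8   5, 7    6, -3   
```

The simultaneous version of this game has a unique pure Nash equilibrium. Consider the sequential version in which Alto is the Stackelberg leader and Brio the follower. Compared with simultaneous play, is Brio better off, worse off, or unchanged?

unchanged

Work backward from Brio's decision.
- S → Brio plays Medium (best of -8, 6, -5); Alto gets -2.
- M → Brio plays Medium (best of -7, 1, -7); Alto gets 7.
- L → Brio plays Medium (best of -9, 8, 0); Alto gets -2.
- XL → Brio plays Small (best of 8, 7, -3); Alto gets -9.
Among -2, 7, -2, -9, the best is 7 at M. Subgame-perfect outcome: (M, Medium) with payoffs (7, 1).
Under simultaneous play:
Alto's best replies: Small→M; Medium→M; Large→XL.
Brio's best replies: S→Medium; M→Medium; L→Medium; XL→Small.
The unique mutual best reply is (M, Medium), giving (7, 1).
Brio earns 1 sequentially versus 1 at the Nash outcome: unchanged.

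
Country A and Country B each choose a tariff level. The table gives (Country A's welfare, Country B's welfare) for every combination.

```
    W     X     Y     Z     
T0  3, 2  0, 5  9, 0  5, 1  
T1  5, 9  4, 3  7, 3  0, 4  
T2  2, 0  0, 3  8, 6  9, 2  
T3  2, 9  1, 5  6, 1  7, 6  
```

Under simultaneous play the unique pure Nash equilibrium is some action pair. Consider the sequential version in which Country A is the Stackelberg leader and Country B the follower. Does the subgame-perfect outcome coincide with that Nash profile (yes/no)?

Country B best-responds to each possible Country A move:
- T0: BR = X, leader payoff 0.
- T1: BR = W, leader payoff 5.
- T2: BR = Y, leader payoff 8.
- T3: BR = W, leader payoff 2.
Maximizing over 0, 5, 8, 2, Country A chooses T2. Subgame-perfect outcome: (T2, Y) with payoffs (8, 6).
Now find the simultaneous Nash equilibrium.
Country A's best replies: W→T1; X→T1; Y→T0; Z→T2.
Country B's best replies: T0→X; T1→W; T2→Y; T3→W.
Only (T1, W) has each player best-responding; Nash payoffs (5, 9).
Sequential outcome (T2, Y) differs from the Nash profile (T1, W).

no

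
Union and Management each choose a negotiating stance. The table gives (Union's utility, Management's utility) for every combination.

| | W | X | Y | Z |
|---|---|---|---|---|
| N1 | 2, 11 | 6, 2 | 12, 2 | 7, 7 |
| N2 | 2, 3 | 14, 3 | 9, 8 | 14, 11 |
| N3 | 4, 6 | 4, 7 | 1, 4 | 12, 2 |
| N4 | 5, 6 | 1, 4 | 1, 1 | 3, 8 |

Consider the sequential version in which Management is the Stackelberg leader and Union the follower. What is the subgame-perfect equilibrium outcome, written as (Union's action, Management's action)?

Solve by backward induction (Management leads).
- W → Union plays N4 (best of 2, 2, 4, 5); Management gets 6.
- X → Union plays N2 (best of 6, 14, 4, 1); Management gets 3.
- Y → Union plays N1 (best of 12, 9, 1, 1); Management gets 2.
- Z → Union plays N2 (best of 7, 14, 12, 3); Management gets 11.
Among 6, 3, 2, 11, the best is 11 at Z. Subgame-perfect outcome: (N2, Z) with payoffs (14, 11).

(N2, Z)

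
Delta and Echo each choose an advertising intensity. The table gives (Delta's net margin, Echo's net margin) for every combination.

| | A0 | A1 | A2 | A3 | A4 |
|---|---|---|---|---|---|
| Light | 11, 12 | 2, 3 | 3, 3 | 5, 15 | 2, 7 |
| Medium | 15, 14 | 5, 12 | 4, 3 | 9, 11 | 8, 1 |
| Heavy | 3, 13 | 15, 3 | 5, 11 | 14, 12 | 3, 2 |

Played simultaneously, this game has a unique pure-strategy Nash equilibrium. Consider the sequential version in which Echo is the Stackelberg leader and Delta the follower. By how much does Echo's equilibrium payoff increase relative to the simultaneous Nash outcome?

0

Delta best-responds to each possible Echo move:
- A0: Delta compares 11, 15, 3 and picks Medium; Echo would get 14.
- A1: Delta compares 2, 5, 15 and picks Heavy; Echo would get 3.
- A2: Delta compares 3, 4, 5 and picks Heavy; Echo would get 11.
- A3: Delta compares 5, 9, 14 and picks Heavy; Echo would get 12.
- A4: Delta compares 2, 8, 3 and picks Medium; Echo would get 1.
Among 14, 3, 11, 12, 1, the best is 14 at A0. Subgame-perfect outcome: (Medium, A0) with payoffs (15, 14).
For the simultaneous game, intersect best replies.
Delta's best replies: A0→Medium; A1→Heavy; A2→Heavy; A3→Heavy; A4→Medium.
Echo's best replies: Light→A3; Medium→A0; Heavy→A0.
The unique mutual best reply is (Medium, A0), giving (15, 14).
Echo's commitment gain: 14 − 14 = 0.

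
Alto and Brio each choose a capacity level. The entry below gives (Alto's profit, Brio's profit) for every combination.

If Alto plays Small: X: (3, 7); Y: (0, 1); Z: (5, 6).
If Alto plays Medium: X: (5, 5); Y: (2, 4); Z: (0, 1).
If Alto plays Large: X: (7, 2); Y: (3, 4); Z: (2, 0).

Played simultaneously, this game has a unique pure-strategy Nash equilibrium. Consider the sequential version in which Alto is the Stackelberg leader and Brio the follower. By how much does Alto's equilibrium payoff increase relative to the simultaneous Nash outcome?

2

Backward induction with Alto moving first.
- Small: BR = X, leader payoff 3.
- Medium: BR = X, leader payoff 5.
- Large: BR = Y, leader payoff 3.
Maximizing over 3, 5, 3, Alto chooses Medium. Subgame-perfect outcome: (Medium, X) with payoffs (5, 5).
Under simultaneous play:
Alto's best replies: X→Large; Y→Large; Z→Small.
Brio's best replies: Small→X; Medium→X; Large→Y.
Only (Large, Y) has each player best-responding; Nash payoffs (3, 4).
Alto's commitment gain: 5 − 3 = 2.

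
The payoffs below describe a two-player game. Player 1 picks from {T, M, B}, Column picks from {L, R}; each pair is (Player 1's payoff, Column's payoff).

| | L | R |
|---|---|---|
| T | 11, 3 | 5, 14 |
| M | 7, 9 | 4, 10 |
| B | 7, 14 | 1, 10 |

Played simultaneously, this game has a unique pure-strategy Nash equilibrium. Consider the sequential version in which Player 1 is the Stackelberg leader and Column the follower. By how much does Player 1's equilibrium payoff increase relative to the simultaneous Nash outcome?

2

Column best-responds to each possible Player 1 move:
- T → Column plays R (best of 3, 14); Player 1 gets 5.
- M → Column plays R (best of 9, 10); Player 1 gets 4.
- B → Column plays L (best of 14, 10); Player 1 gets 7.
Among 5, 4, 7, the best is 7 at B. Subgame-perfect outcome: (B, L) with payoffs (7, 14).
For the simultaneous game, intersect best replies.
Player 1's best replies: L→T; R→T.
Column's best replies: T→R; M→R; B→L.
The unique mutual best reply is (T, R), giving (5, 14).
Player 1's commitment gain: 7 − 5 = 2.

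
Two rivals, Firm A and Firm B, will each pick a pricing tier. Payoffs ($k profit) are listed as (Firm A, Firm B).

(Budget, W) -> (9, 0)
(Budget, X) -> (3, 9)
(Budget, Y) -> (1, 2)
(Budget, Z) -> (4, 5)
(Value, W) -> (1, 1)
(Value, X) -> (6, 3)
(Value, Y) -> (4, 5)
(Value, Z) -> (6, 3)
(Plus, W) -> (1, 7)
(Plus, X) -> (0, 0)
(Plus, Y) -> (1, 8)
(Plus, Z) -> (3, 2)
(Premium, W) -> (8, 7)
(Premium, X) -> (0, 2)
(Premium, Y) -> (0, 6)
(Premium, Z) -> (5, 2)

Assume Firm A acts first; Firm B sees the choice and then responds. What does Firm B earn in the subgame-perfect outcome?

7

Firm B best-responds to each possible Firm A move:
- Budget: BR = X, leader payoff 3.
- Value: BR = Y, leader payoff 4.
- Plus: BR = Y, leader payoff 1.
- Premium: BR = W, leader payoff 8.
Among 3, 4, 1, 8, the best is 8 at Premium. Subgame-perfect outcome: (Premium, W) with payoffs (8, 7).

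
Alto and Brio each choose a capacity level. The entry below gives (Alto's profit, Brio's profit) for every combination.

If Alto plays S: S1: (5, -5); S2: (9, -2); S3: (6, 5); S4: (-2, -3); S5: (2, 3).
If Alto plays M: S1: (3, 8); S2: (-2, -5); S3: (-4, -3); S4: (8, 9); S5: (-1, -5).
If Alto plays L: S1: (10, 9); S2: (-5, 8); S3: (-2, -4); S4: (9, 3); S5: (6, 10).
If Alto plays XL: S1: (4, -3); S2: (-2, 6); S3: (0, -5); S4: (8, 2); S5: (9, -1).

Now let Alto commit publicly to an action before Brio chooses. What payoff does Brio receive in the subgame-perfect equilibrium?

Solve by backward induction (Alto leads).
- S: Brio compares -5, -2, 5, -3, 3 and picks S3; Alto would get 6.
- M: Brio compares 8, -5, -3, 9, -5 and picks S4; Alto would get 8.
- L: Brio compares 9, 8, -4, 3, 10 and picks S5; Alto would get 6.
- XL: Brio compares -3, 6, -5, 2, -1 and picks S2; Alto would get -2.
Among 6, 8, 6, -2, the best is 8 at M. Subgame-perfect outcome: (M, S4) with payoffs (8, 9).

9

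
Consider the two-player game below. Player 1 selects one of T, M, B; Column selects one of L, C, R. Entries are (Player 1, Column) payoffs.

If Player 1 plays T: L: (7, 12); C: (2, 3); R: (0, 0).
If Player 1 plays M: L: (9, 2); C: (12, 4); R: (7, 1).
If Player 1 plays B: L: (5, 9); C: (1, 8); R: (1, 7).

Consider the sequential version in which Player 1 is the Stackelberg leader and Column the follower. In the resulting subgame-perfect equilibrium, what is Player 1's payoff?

Backward induction with Player 1 moving first.
- T: BR = L, leader payoff 7.
- M: BR = C, leader payoff 12.
- B: BR = L, leader payoff 5.
Player 1's induced payoffs are 7, 12, 5, so Player 1 commits to M. Subgame-perfect outcome: (M, C) with payoffs (12, 4).

12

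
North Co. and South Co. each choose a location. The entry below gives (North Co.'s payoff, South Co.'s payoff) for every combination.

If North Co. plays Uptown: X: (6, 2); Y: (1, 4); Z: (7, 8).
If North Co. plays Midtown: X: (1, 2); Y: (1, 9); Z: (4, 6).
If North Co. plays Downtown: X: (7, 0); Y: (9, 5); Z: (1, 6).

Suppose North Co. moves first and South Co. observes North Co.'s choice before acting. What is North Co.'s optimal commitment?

Backward induction with North Co. moving first.
- Uptown → South Co. plays Z (best of 2, 4, 8); North Co. gets 7.
- Midtown → South Co. plays Y (best of 2, 9, 6); North Co. gets 1.
- Downtown → South Co. plays Z (best of 0, 5, 6); North Co. gets 1.
Maximizing over 7, 1, 1, North Co. chooses Uptown. Subgame-perfect outcome: (Uptown, Z) with payoffs (7, 8).

Uptown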